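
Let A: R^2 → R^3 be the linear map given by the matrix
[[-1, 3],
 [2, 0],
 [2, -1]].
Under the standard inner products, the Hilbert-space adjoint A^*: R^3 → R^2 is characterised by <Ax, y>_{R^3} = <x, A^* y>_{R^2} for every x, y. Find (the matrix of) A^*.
A^* = A^T =
[[-1, 2, 2],
 [3, 0, -1]]

For real matrices with standard dot products, the defining identity <Ax, y> = <x, A^* y> gives (Ax)^T y = x^T (A^*) y, i.e. x^T A^T y = x^T (A^*) y. Since this holds for all x, y, we must have A^* = A^T. Therefore
A^* =
[[-1, 2, 2],
 [3, 0, -1]].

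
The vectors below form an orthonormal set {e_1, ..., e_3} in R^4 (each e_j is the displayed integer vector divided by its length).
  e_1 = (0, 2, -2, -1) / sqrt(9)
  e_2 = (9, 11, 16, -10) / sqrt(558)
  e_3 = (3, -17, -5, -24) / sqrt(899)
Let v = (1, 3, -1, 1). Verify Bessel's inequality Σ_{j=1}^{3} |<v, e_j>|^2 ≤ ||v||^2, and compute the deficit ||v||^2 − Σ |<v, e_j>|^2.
Σ |<v, e_j>|^2 = 316/29; ||v||^2 = 12; deficit = 32/29

Write each e_j = u_j / sqrt(<u_j, u_j>) where u_j is the displayed integer vector. Then <v, e_j> = <v, u_j> / sqrt(<u_j, u_j>), so |<v, e_j>|^2 = <v, u_j>^2 / <u_j, u_j>.
Coefficients: <v, e_1> = 7/sqrt(9), <v, e_2> = 16/sqrt(558), <v, e_3> = -67/sqrt(899).
Square and sum: Σ |<v, e_j>|^2 = 316/29.
Compute ||v||^2 = v·v = 12.
Deficit = 12 − 316/29 = 32/29 ≥ 0, confirming Bessel's inequality. (The deficit equals ||v − Σ <v,e_j> e_j||^2, the squared distance from v to span{e_j}.)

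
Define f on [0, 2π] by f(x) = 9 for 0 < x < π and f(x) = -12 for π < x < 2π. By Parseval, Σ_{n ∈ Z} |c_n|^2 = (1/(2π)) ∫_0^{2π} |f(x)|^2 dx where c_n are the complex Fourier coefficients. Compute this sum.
Σ |c_n|^2 = 225/2

Parseval equates the L^2 energy of f (normalised by 1/(2π)) with the ℓ^2 sum of its Fourier coefficients: (1/(2π)) ∫_0^{2π} |f|^2 = Σ |c_n|^2.
Compute the left side: (1/(2π)) [∫_0^π 9^2 dx + ∫_π^{2π} (-12)^2 dx] = (1/(2π)) · (81π + 144π) = (81 + 144)/2 = 225/2.
So Σ_{n ∈ Z} |c_n|^2 = 225/2.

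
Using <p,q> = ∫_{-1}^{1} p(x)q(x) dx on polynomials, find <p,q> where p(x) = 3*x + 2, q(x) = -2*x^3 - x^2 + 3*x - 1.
<p,q> = -26/15

Expand the product: p(x)·q(x) = -6*x^4 - 7*x^3 + 7*x^2 + 3*x - 2.
∫_{-1}^{1} of each monomial x^k gives [2/(k+1) if k even, 0 if k odd]. Integrating term-by-term (or equivalently evaluating the antiderivative F(x) = -6*x^5/5 - 7*x^4/4 + 7*x^3/3 + 3*x^2/2 - 2*x at the endpoints):
  F(1) − F(−1) = -67/60 − (37/60) = -26/15.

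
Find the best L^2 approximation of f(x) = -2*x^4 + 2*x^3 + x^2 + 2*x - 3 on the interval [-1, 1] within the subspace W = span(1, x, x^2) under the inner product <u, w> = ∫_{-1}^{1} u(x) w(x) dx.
g(x) = -5*x^2/7 + 16*x/5 - 99/35

The best approximation g ∈ W is the orthogonal projection of f onto W. Writing g = a_0 + a_1 x + a_2 x^2, the coefficients solve the normal equations G · a = b where
  G_{ij} = <φ_i, φ_j> and b_i = <f, φ_i>, with φ_0 = 1, φ_1 = x, φ_2 = x^2.
G =
  [2, 0, 2/3]
  [0, 2/3, 0]
  [2/3, 0, 2/5],
b = (-92/15, 32/15, -76/35).
Solving gives a_0 = -99/35, a_1 = 16/5, a_2 = -5/7, so
  g(x) = -5*x^2/7 + 16*x/5 - 99/35.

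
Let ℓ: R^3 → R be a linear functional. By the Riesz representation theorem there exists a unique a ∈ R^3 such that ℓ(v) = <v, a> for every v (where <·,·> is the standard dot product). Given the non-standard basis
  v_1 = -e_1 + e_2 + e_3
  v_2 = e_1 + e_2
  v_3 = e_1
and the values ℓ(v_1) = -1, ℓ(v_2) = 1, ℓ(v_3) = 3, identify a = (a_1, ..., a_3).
a = (3, -2, 4)

Write a = (a_1, ..., a_3) in the standard basis. For each basis vector v_i, ℓ(v_i) = <v_i, a> is a linear equation in the a_j's. Collect the n equations into a matrix system V a = ℓ, where row i of V is v_i (expressed in the standard basis). Since V is invertible (lower-triangular with 1s on the diagonal, up to permutation), solve by back-substitution:
  V =
[[-1, 1, 1],
 [1, 1, 0],
 [1, 0, 0]]
  V a = (-1, 1, 3)
Solving gives a = (3, -2, 4).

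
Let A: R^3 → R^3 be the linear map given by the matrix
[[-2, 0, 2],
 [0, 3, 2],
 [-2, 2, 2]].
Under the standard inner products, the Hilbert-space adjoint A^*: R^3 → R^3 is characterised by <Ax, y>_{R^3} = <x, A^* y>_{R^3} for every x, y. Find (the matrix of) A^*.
A^* = A^T =
[[-2, 0, -2],
 [0, 3, 2],
 [2, 2, 2]]

For real matrices with standard dot products, the defining identity <Ax, y> = <x, A^* y> gives (Ax)^T y = x^T (A^*) y, i.e. x^T A^T y = x^T (A^*) y. Since this holds for all x, y, we must have A^* = A^T. Therefore
A^* =
[[-2, 0, -2],
 [0, 3, 2],
 [2, 2, 2]].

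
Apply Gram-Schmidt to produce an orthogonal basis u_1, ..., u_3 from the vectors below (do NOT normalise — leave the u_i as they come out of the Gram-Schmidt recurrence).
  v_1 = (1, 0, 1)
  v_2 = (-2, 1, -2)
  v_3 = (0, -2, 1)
Orthogonal basis:
  u_1 = (1, 0, 1)
  u_2 = (0, 1, 0)
  u_3 = (-1/2, 0, 1/2)

Apply the Gram-Schmidt recurrence
  u_1 = v_1
  u_i = v_i − Σ_{j<i} ((v_i · u_j) / (u_j · u_j)) · u_j.

Step by step this gives:
  u_1 = (1, 0, 1)
  u_2 = (0, 1, 0)
  u_3 = (-1/2, 0, 1/2)

Orthogonality check:
  u_2 · u_1 = 0 (should be 0)
  u_3 · u_1 = 0 (should be 0)
  u_3 · u_2 = 0 (should be 0)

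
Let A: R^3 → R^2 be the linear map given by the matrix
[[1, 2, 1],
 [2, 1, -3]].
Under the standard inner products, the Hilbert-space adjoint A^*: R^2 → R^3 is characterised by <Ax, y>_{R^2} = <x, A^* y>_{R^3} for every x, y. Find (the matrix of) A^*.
A^* = A^T =
[[1, 2],
 [2, 1],
 [1, -3]]

For real matrices with standard dot products, the defining identity <Ax, y> = <x, A^* y> gives (Ax)^T y = x^T (A^*) y, i.e. x^T A^T y = x^T (A^*) y. Since this holds for all x, y, we must have A^* = A^T. Therefore
A^* =
[[1, 2],
 [2, 1],
 [1, -3]].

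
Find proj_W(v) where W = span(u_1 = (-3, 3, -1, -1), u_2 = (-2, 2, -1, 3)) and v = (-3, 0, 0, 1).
proj_W(v) = (-181/130, 181/130, -77/130, 123/130)

Set up U = [u_1 | ... | u_2] ∈ R^(4×2). The projector onto W = col(U) is P = U (U^T U)^(-1) U^T.
Compute U^T U =
  [20, 10]
  [10, 18],
and U^T v = (8, 9).
Solve U^T U · c = U^T v for the coefficients: c = (27/130, 5/13). The projection is proj_W(v) = U c.
Check: (v - proj_W(v)) · u_1 = 0  (should be 0).
Check: (v - proj_W(v)) · u_2 = 0  (should be 0).
Result: proj_W(v) = (-181/130, 181/130, -77/130, 123/130).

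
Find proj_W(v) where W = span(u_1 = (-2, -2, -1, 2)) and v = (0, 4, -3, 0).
proj_W(v) = (10/13, 10/13, 5/13, -10/13)

Set up U = [u_1 | ... | u_1] ∈ R^(4×1). The projector onto W = col(U) is P = U (U^T U)^(-1) U^T.
Compute U^T U =
  [13],
and U^T v = (-5).
Solve U^T U · c = U^T v for the coefficients: c = (-5/13). The projection is proj_W(v) = U c.
Check: (v - proj_W(v)) · u_1 = 0  (should be 0).
Result: proj_W(v) = (10/13, 10/13, 5/13, -10/13).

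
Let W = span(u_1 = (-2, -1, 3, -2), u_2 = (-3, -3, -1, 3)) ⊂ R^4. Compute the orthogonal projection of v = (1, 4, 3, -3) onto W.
proj_W(v) = (53/28, 67/28, 69/28, -109/28)

Set up U = [u_1 | ... | u_2] ∈ R^(4×2). The projector onto W = col(U) is P = U (U^T U)^(-1) U^T.
Compute U^T U =
  [18, 0]
  [0, 28],
and U^T v = (9, -27).
Solve U^T U · c = U^T v for the coefficients: c = (1/2, -27/28). The projection is proj_W(v) = U c.
Check: (v - proj_W(v)) · u_1 = 0  (should be 0).
Check: (v - proj_W(v)) · u_2 = 0  (should be 0).
Result: proj_W(v) = (53/28, 67/28, 69/28, -109/28).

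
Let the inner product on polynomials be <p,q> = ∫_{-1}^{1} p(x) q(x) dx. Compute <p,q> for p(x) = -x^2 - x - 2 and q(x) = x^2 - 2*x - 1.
<p,q> = 64/15

Expand the product: p(x)·q(x) = -x^4 + x^3 + x^2 + 5*x + 2.
∫_{-1}^{1} of each monomial x^k gives [2/(k+1) if k even, 0 if k odd]. Integrating term-by-term (or equivalently evaluating the antiderivative F(x) = -x^5/5 + x^4/4 + x^3/3 + 5*x^2/2 + 2*x at the endpoints):
  F(1) − F(−1) = 293/60 − (37/60) = 64/15.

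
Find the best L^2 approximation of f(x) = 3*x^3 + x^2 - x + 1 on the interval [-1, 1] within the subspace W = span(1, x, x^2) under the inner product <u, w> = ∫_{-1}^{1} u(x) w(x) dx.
g(x) = x^2 + 4*x/5 + 1

The best approximation g ∈ W is the orthogonal projection of f onto W. Writing g = a_0 + a_1 x + a_2 x^2, the coefficients solve the normal equations G · a = b where
  G_{ij} = <φ_i, φ_j> and b_i = <f, φ_i>, with φ_0 = 1, φ_1 = x, φ_2 = x^2.
G =
  [2, 0, 2/3]
  [0, 2/3, 0]
  [2/3, 0, 2/5],
b = (8/3, 8/15, 16/15).
Solving gives a_0 = 1, a_1 = 4/5, a_2 = 1, so
  g(x) = x^2 + 4*x/5 + 1.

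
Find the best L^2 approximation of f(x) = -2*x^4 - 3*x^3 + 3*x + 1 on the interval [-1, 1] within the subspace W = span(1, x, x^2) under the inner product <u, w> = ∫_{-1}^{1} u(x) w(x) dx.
g(x) = -12*x^2/7 + 6*x/5 + 41/35

The best approximation g ∈ W is the orthogonal projection of f onto W. Writing g = a_0 + a_1 x + a_2 x^2, the coefficients solve the normal equations G · a = b where
  G_{ij} = <φ_i, φ_j> and b_i = <f, φ_i>, with φ_0 = 1, φ_1 = x, φ_2 = x^2.
G =
  [2, 0, 2/3]
  [0, 2/3, 0]
  [2/3, 0, 2/5],
b = (6/5, 4/5, 2/21).
Solving gives a_0 = 41/35, a_1 = 6/5, a_2 = -12/7, so
  g(x) = -12*x^2/7 + 6*x/5 + 41/35.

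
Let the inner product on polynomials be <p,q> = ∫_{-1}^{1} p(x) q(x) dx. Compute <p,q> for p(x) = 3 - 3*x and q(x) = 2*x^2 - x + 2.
<p,q> = 18

Expand the product: p(x)·q(x) = -6*x^3 + 9*x^2 - 9*x + 6.
∫_{-1}^{1} of each monomial x^k gives [2/(k+1) if k even, 0 if k odd]. Integrating term-by-term (or equivalently evaluating the antiderivative F(x) = -3*x^4/2 + 3*x^3 - 9*x^2/2 + 6*x at the endpoints):
  F(1) − F(−1) = 3 − (-15) = 18.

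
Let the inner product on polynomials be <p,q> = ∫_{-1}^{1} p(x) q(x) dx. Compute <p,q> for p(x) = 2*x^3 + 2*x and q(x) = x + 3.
<p,q> = 32/15

Expand the product: p(x)·q(x) = 2*x^4 + 6*x^3 + 2*x^2 + 6*x.
∫_{-1}^{1} of each monomial x^k gives [2/(k+1) if k even, 0 if k odd]. Integrating term-by-term (or equivalently evaluating the antiderivative F(x) = 2*x^5/5 + 3*x^4/2 + 2*x^3/3 + 3*x^2 at the endpoints):
  F(1) − F(−1) = 167/30 − (103/30) = 32/15.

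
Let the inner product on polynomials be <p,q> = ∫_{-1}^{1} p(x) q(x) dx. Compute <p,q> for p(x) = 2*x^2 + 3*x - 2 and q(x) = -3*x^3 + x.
<p,q> = -8/5

Expand the product: p(x)·q(x) = -6*x^5 - 9*x^4 + 8*x^3 + 3*x^2 - 2*x.
∫_{-1}^{1} of each monomial x^k gives [2/(k+1) if k even, 0 if k odd]. Integrating term-by-term (or equivalently evaluating the antiderivative F(x) = -x^6 - 9*x^5/5 + 2*x^4 + x^3 - x^2 at the endpoints):
  F(1) − F(−1) = -4/5 − (4/5) = -8/5.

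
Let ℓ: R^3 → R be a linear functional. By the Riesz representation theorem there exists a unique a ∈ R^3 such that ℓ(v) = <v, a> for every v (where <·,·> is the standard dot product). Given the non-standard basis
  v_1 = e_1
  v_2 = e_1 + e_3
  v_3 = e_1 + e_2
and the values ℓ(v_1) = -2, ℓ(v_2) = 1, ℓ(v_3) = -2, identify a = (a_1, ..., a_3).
a = (-2, 0, 3)

Write a = (a_1, ..., a_3) in the standard basis. For each basis vector v_i, ℓ(v_i) = <v_i, a> is a linear equation in the a_j's. Collect the n equations into a matrix system V a = ℓ, where row i of V is v_i (expressed in the standard basis). Since V is invertible (lower-triangular with 1s on the diagonal, up to permutation), solve by back-substitution:
  V =
[[1, 0, 0],
 [1, 0, 1],
 [1, 1, 0]]
  V a = (-2, 1, -2)
Solving gives a = (-2, 0, 3).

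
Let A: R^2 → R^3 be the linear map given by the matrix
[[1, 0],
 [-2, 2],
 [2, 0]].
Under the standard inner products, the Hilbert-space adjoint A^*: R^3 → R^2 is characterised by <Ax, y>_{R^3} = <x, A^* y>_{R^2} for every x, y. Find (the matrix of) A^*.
A^* = A^T =
[[1, -2, 2],
 [0, 2, 0]]

For real matrices with standard dot products, the defining identity <Ax, y> = <x, A^* y> gives (Ax)^T y = x^T (A^*) y, i.e. x^T A^T y = x^T (A^*) y. Since this holds for all x, y, we must have A^* = A^T. Therefore
A^* =
[[1, -2, 2],
 [0, 2, 0]].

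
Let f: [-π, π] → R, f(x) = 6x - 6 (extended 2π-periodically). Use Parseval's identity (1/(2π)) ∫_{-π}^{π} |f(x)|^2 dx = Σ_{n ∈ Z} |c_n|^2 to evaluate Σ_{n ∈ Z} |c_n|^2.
Σ |c_n|^2 = 12π^2 + 36

Expand and integrate term by term over [-π, π]:
  ∫ (6x)^2 dx = 36·(2π^3/3); ∫ 2·6·(-6)·x dx = 0 (odd integrand); ∫ (-6)^2 dx = 36·2π.
So (1/(2π)) ∫_{-π}^{π} (6x - 6)^2 dx = 36π^2/3 + 36 = 12π^2 + 36.
Parseval ⇒ Σ |c_n|^2 = 12π^2 + 36.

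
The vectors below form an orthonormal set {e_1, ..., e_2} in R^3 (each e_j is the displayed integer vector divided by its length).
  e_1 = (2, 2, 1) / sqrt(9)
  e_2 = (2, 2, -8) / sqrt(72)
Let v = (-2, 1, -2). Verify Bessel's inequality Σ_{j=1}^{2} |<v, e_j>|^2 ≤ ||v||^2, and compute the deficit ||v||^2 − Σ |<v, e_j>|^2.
Σ |<v, e_j>|^2 = 9/2; ||v||^2 = 9; deficit = 9/2

Write each e_j = u_j / sqrt(<u_j, u_j>) where u_j is the displayed integer vector. Then <v, e_j> = <v, u_j> / sqrt(<u_j, u_j>), so |<v, e_j>|^2 = <v, u_j>^2 / <u_j, u_j>.
Coefficients: <v, e_1> = -4/sqrt(9), <v, e_2> = 14/sqrt(72).
Square and sum: Σ |<v, e_j>|^2 = 9/2.
Compute ||v||^2 = v·v = 9.
Deficit = 9 − 9/2 = 9/2 ≥ 0, confirming Bessel's inequality. (The deficit equals ||v − Σ <v,e_j> e_j||^2, the squared distance from v to span{e_j}.)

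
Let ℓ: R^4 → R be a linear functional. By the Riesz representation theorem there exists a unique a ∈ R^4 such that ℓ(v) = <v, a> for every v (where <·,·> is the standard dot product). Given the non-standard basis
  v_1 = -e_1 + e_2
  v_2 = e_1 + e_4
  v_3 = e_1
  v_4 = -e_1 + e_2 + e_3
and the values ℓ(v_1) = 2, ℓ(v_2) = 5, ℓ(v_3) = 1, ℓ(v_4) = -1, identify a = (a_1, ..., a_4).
a = (1, 3, -3, 4)

Write a = (a_1, ..., a_4) in the standard basis. For each basis vector v_i, ℓ(v_i) = <v_i, a> is a linear equation in the a_j's. Collect the n equations into a matrix system V a = ℓ, where row i of V is v_i (expressed in the standard basis). Since V is invertible (lower-triangular with 1s on the diagonal, up to permutation), solve by back-substitution:
  V =
[[-1, 1, 0, 0],
 [1, 0, 0, 1],
 [1, 0, 0, 0],
 [-1, 1, 1, 0]]
  V a = (2, 5, 1, -1)
Solving gives a = (1, 3, -3, 4).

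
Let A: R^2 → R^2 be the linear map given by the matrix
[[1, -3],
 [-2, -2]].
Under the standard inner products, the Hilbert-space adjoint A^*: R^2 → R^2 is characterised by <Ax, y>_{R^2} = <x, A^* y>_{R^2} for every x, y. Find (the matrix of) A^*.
A^* = A^T =
[[1, -2],
 [-3, -2]]

For real matrices with standard dot products, the defining identity <Ax, y> = <x, A^* y> gives (Ax)^T y = x^T (A^*) y, i.e. x^T A^T y = x^T (A^*) y. Since this holds for all x, y, we must have A^* = A^T. Therefore
A^* =
[[1, -2],
 [-3, -2]].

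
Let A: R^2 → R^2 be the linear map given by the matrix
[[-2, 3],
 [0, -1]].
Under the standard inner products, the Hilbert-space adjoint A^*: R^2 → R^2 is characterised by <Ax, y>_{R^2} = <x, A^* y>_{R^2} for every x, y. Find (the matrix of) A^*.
A^* = A^T =
[[-2, 0],
 [3, -1]]

For real matrices with standard dot products, the defining identity <Ax, y> = <x, A^* y> gives (Ax)^T y = x^T (A^*) y, i.e. x^T A^T y = x^T (A^*) y. Since this holds for all x, y, we must have A^* = A^T. Therefore
A^* =
[[-2, 0],
 [3, -1]].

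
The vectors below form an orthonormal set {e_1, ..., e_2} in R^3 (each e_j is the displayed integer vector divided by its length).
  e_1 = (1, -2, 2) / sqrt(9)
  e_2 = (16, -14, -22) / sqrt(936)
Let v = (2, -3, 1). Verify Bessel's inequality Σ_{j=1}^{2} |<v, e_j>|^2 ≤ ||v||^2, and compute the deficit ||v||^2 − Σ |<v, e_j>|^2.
Σ |<v, e_j>|^2 = 14; ||v||^2 = 14; deficit = 0

Write each e_j = u_j / sqrt(<u_j, u_j>) where u_j is the displayed integer vector. Then <v, e_j> = <v, u_j> / sqrt(<u_j, u_j>), so |<v, e_j>|^2 = <v, u_j>^2 / <u_j, u_j>.
Coefficients: <v, e_1> = 10/sqrt(9), <v, e_2> = 52/sqrt(936).
Square and sum: Σ |<v, e_j>|^2 = 14.
Compute ||v||^2 = v·v = 14.
Deficit = 14 − 14 = 0 ≥ 0, confirming Bessel's inequality. (The deficit equals ||v − Σ <v,e_j> e_j||^2, the squared distance from v to span{e_j}.)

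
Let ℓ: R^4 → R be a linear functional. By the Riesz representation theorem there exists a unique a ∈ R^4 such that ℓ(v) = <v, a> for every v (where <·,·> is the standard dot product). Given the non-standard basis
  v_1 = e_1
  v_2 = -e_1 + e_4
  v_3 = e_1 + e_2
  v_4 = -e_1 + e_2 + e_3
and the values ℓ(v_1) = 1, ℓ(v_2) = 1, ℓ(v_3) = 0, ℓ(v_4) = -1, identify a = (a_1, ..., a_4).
a = (1, -1, 1, 2)

Write a = (a_1, ..., a_4) in the standard basis. For each basis vector v_i, ℓ(v_i) = <v_i, a> is a linear equation in the a_j's. Collect the n equations into a matrix system V a = ℓ, where row i of V is v_i (expressed in the standard basis). Since V is invertible (lower-triangular with 1s on the diagonal, up to permutation), solve by back-substitution:
  V =
[[1, 0, 0, 0],
 [-1, 0, 0, 1],
 [1, 1, 0, 0],
 [-1, 1, 1, 0]]
  V a = (1, 1, 0, -1)
Solving gives a = (1, -1, 1, 2).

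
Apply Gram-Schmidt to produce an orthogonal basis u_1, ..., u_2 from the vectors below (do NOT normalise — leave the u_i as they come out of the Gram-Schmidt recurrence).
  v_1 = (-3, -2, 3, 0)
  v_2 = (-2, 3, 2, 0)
Orthogonal basis:
  u_1 = (-3, -2, 3, 0)
  u_2 = (-13/11, 39/11, 13/11, 0)

Apply the Gram-Schmidt recurrence
  u_1 = v_1
  u_i = v_i − Σ_{j<i} ((v_i · u_j) / (u_j · u_j)) · u_j.

Step by step this gives:
  u_1 = (-3, -2, 3, 0)
  u_2 = (-13/11, 39/11, 13/11, 0)

Orthogonality check:
  u_2 · u_1 = 0 (should be 0)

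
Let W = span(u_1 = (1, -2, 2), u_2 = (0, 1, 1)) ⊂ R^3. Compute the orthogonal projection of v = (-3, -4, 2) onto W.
proj_W(v) = (1, -3, 1)

Set up U = [u_1 | ... | u_2] ∈ R^(3×2). The projector onto W = col(U) is P = U (U^T U)^(-1) U^T.
Compute U^T U =
  [9, 0]
  [0, 2],
and U^T v = (9, -2).
Solve U^T U · c = U^T v for the coefficients: c = (1, -1). The projection is proj_W(v) = U c.
Check: (v - proj_W(v)) · u_1 = 0  (should be 0).
Check: (v - proj_W(v)) · u_2 = 0  (should be 0).
Result: proj_W(v) = (1, -3, 1).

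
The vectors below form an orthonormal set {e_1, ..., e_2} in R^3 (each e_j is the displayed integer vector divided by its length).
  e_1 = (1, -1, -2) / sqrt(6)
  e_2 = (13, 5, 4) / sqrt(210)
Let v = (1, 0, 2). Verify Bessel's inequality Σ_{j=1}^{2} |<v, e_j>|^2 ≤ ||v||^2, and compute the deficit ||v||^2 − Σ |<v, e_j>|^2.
Σ |<v, e_j>|^2 = 18/5; ||v||^2 = 5; deficit = 7/5

Write each e_j = u_j / sqrt(<u_j, u_j>) where u_j is the displayed integer vector. Then <v, e_j> = <v, u_j> / sqrt(<u_j, u_j>), so |<v, e_j>|^2 = <v, u_j>^2 / <u_j, u_j>.
Coefficients: <v, e_1> = -3/sqrt(6), <v, e_2> = 21/sqrt(210).
Square and sum: Σ |<v, e_j>|^2 = 18/5.
Compute ||v||^2 = v·v = 5.
Deficit = 5 − 18/5 = 7/5 ≥ 0, confirming Bessel's inequality. (The deficit equals ||v − Σ <v,e_j> e_j||^2, the squared distance from v to span{e_j}.)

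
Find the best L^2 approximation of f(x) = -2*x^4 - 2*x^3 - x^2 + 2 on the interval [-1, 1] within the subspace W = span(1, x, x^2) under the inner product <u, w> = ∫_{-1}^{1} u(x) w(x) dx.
g(x) = -19*x^2/7 - 6*x/5 + 76/35

The best approximation g ∈ W is the orthogonal projection of f onto W. Writing g = a_0 + a_1 x + a_2 x^2, the coefficients solve the normal equations G · a = b where
  G_{ij} = <φ_i, φ_j> and b_i = <f, φ_i>, with φ_0 = 1, φ_1 = x, φ_2 = x^2.
G =
  [2, 0, 2/3]
  [0, 2/3, 0]
  [2/3, 0, 2/5],
b = (38/15, -4/5, 38/105).
Solving gives a_0 = 76/35, a_1 = -6/5, a_2 = -19/7, so
  g(x) = -19*x^2/7 - 6*x/5 + 76/35.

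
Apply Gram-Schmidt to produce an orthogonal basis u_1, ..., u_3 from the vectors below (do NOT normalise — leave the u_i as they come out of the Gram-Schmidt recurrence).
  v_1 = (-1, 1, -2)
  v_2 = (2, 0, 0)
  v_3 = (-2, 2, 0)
Orthogonal basis:
  u_1 = (-1, 1, -2)
  u_2 = (5/3, 1/3, -2/3)
  u_3 = (0, 8/5, 4/5)

Apply the Gram-Schmidt recurrence
  u_1 = v_1
  u_i = v_i − Σ_{j<i} ((v_i · u_j) / (u_j · u_j)) · u_j.

Step by step this gives:
  u_1 = (-1, 1, -2)
  u_2 = (5/3, 1/3, -2/3)
  u_3 = (0, 8/5, 4/5)

Orthogonality check:
  u_2 · u_1 = 0 (should be 0)
  u_3 · u_1 = 0 (should be 0)
  u_3 · u_2 = 0 (should be 0)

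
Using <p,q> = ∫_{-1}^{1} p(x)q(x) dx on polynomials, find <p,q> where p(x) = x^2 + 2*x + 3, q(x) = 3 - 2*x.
<p,q> = 52/3

Expand the product: p(x)·q(x) = -2*x^3 - x^2 + 9.
∫_{-1}^{1} of each monomial x^k gives [2/(k+1) if k even, 0 if k odd]. Integrating term-by-term (or equivalently evaluating the antiderivative F(x) = -x^4/2 - x^3/3 + 9*x at the endpoints):
  F(1) − F(−1) = 49/6 − (-55/6) = 52/3.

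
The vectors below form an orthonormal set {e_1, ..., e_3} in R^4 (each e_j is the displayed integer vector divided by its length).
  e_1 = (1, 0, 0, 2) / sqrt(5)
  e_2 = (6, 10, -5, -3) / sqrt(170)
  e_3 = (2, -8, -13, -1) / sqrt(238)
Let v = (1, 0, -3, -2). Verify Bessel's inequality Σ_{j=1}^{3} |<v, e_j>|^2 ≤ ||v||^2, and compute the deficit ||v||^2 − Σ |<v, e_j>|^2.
Σ |<v, e_j>|^2 = 97/7; ||v||^2 = 14; deficit = 1/7

Write each e_j = u_j / sqrt(<u_j, u_j>) where u_j is the displayed integer vector. Then <v, e_j> = <v, u_j> / sqrt(<u_j, u_j>), so |<v, e_j>|^2 = <v, u_j>^2 / <u_j, u_j>.
Coefficients: <v, e_1> = -3/sqrt(5), <v, e_2> = 27/sqrt(170), <v, e_3> = 43/sqrt(238).
Square and sum: Σ |<v, e_j>|^2 = 97/7.
Compute ||v||^2 = v·v = 14.
Deficit = 14 − 97/7 = 1/7 ≥ 0, confirming Bessel's inequality. (The deficit equals ||v − Σ <v,e_j> e_j||^2, the squared distance from v to span{e_j}.)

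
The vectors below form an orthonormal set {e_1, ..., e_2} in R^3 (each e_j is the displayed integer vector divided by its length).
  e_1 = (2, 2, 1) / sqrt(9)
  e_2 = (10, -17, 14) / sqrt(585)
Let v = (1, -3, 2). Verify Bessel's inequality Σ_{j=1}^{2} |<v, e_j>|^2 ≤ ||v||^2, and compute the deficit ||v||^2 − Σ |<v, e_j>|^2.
Σ |<v, e_j>|^2 = 909/65; ||v||^2 = 14; deficit = 1/65

Write each e_j = u_j / sqrt(<u_j, u_j>) where u_j is the displayed integer vector. Then <v, e_j> = <v, u_j> / sqrt(<u_j, u_j>), so |<v, e_j>|^2 = <v, u_j>^2 / <u_j, u_j>.
Coefficients: <v, e_1> = -2/sqrt(9), <v, e_2> = 89/sqrt(585).
Square and sum: Σ |<v, e_j>|^2 = 909/65.
Compute ||v||^2 = v·v = 14.
Deficit = 14 − 909/65 = 1/65 ≥ 0, confirming Bessel's inequality. (The deficit equals ||v − Σ <v,e_j> e_j||^2, the squared distance from v to span{e_j}.)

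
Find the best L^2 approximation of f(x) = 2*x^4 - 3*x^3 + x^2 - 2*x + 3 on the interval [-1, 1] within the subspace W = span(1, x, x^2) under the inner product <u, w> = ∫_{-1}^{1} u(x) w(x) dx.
g(x) = 19*x^2/7 - 19*x/5 + 99/35

The best approximation g ∈ W is the orthogonal projection of f onto W. Writing g = a_0 + a_1 x + a_2 x^2, the coefficients solve the normal equations G · a = b where
  G_{ij} = <φ_i, φ_j> and b_i = <f, φ_i>, with φ_0 = 1, φ_1 = x, φ_2 = x^2.
G =
  [2, 0, 2/3]
  [0, 2/3, 0]
  [2/3, 0, 2/5],
b = (112/15, -38/15, 104/35).
Solving gives a_0 = 99/35, a_1 = -19/5, a_2 = 19/7, so
  g(x) = 19*x^2/7 - 19*x/5 + 99/35.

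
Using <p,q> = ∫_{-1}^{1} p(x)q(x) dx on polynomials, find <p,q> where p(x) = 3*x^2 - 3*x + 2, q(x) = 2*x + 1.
<p,q> = 2

Expand the product: p(x)·q(x) = 6*x^3 - 3*x^2 + x + 2.
∫_{-1}^{1} of each monomial x^k gives [2/(k+1) if k even, 0 if k odd]. Integrating term-by-term (or equivalently evaluating the antiderivative F(x) = 3*x^4/2 - x^3 + x^2/2 + 2*x at the endpoints):
  F(1) − F(−1) = 3 − (1) = 2.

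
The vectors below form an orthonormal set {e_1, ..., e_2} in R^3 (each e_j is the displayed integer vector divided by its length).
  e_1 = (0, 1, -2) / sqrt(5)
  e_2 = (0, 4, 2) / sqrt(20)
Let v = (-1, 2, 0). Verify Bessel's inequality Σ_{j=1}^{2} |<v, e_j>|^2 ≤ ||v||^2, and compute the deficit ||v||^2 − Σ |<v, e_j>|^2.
Σ |<v, e_j>|^2 = 4; ||v||^2 = 5; deficit = 1

Write each e_j = u_j / sqrt(<u_j, u_j>) where u_j is the displayed integer vector. Then <v, e_j> = <v, u_j> / sqrt(<u_j, u_j>), so |<v, e_j>|^2 = <v, u_j>^2 / <u_j, u_j>.
Coefficients: <v, e_1> = 2/sqrt(5), <v, e_2> = 8/sqrt(20).
Square and sum: Σ |<v, e_j>|^2 = 4.
Compute ||v||^2 = v·v = 5.
Deficit = 5 − 4 = 1 ≥ 0, confirming Bessel's inequality. (The deficit equals ||v − Σ <v,e_j> e_j||^2, the squared distance from v to span{e_j}.)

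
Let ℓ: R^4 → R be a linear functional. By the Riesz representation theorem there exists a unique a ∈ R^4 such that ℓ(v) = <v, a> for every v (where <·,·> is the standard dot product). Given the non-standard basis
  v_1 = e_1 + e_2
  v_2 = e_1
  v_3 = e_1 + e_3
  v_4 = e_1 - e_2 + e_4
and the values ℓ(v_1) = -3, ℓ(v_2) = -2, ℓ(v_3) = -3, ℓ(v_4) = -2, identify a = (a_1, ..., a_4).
a = (-2, -1, -1, -1)

Write a = (a_1, ..., a_4) in the standard basis. For each basis vector v_i, ℓ(v_i) = <v_i, a> is a linear equation in the a_j's. Collect the n equations into a matrix system V a = ℓ, where row i of V is v_i (expressed in the standard basis). Since V is invertible (lower-triangular with 1s on the diagonal, up to permutation), solve by back-substitution:
  V =
[[1, 1, 0, 0],
 [1, 0, 0, 0],
 [1, 0, 1, 0],
 [1, -1, 0, 1]]
  V a = (-3, -2, -3, -2)
Solving gives a = (-2, -1, -1, -1).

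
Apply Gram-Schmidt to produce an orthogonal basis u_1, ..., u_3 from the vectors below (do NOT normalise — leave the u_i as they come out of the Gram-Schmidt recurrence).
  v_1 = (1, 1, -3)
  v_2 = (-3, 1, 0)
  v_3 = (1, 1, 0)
Orthogonal basis:
  u_1 = (1, 1, -3)
  u_2 = (-31/11, 13/11, -6/11)
  u_3 = (18/53, 54/53, 24/53)

Apply the Gram-Schmidt recurrence
  u_1 = v_1
  u_i = v_i − Σ_{j<i} ((v_i · u_j) / (u_j · u_j)) · u_j.

Step by step this gives:
  u_1 = (1, 1, -3)
  u_2 = (-31/11, 13/11, -6/11)
  u_3 = (18/53, 54/53, 24/53)

Orthogonality check:
  u_2 · u_1 = 0 (should be 0)
  u_3 · u_1 = 0 (should be 0)
  u_3 · u_2 = 0 (should be 0)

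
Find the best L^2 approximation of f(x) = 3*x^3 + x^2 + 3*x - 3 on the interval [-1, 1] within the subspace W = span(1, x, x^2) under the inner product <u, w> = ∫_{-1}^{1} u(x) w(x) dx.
g(x) = x^2 + 24*x/5 - 3

The best approximation g ∈ W is the orthogonal projection of f onto W. Writing g = a_0 + a_1 x + a_2 x^2, the coefficients solve the normal equations G · a = b where
  G_{ij} = <φ_i, φ_j> and b_i = <f, φ_i>, with φ_0 = 1, φ_1 = x, φ_2 = x^2.
G =
  [2, 0, 2/3]
  [0, 2/3, 0]
  [2/3, 0, 2/5],
b = (-16/3, 16/5, -8/5).
Solving gives a_0 = -3, a_1 = 24/5, a_2 = 1, so
  g(x) = x^2 + 24*x/5 - 3.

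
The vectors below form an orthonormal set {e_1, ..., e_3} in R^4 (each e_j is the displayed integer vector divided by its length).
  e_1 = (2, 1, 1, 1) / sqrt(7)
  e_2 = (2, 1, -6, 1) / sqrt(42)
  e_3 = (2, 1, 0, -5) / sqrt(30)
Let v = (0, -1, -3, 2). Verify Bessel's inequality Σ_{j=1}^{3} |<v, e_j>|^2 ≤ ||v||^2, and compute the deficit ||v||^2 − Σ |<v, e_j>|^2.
Σ |<v, e_j>|^2 = 66/5; ||v||^2 = 14; deficit = 4/5

Write each e_j = u_j / sqrt(<u_j, u_j>) where u_j is the displayed integer vector. Then <v, e_j> = <v, u_j> / sqrt(<u_j, u_j>), so |<v, e_j>|^2 = <v, u_j>^2 / <u_j, u_j>.
Coefficients: <v, e_1> = -2/sqrt(7), <v, e_2> = 19/sqrt(42), <v, e_3> = -11/sqrt(30).
Square and sum: Σ |<v, e_j>|^2 = 66/5.
Compute ||v||^2 = v·v = 14.
Deficit = 14 − 66/5 = 4/5 ≥ 0, confirming Bessel's inequality. (The deficit equals ||v − Σ <v,e_j> e_j||^2, the squared distance from v to span{e_j}.)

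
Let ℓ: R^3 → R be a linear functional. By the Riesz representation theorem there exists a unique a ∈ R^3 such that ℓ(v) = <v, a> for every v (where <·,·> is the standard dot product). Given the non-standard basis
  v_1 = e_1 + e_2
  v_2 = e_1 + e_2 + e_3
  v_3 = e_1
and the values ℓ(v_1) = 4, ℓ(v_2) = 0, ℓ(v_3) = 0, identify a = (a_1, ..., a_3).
a = (0, 4, -4)

Write a = (a_1, ..., a_3) in the standard basis. For each basis vector v_i, ℓ(v_i) = <v_i, a> is a linear equation in the a_j's. Collect the n equations into a matrix system V a = ℓ, where row i of V is v_i (expressed in the standard basis). Since V is invertible (lower-triangular with 1s on the diagonal, up to permutation), solve by back-substitution:
  V =
[[1, 1, 0],
 [1, 1, 1],
 [1, 0, 0]]
  V a = (4, 0, 0)
Solving gives a = (0, 4, -4).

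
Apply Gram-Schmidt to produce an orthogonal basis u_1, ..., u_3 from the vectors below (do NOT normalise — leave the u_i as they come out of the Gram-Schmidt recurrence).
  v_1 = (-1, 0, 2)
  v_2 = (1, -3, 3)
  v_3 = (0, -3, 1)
Orthogonal basis:
  u_1 = (-1, 0, 2)
  u_2 = (2, -3, 1)
  u_3 = (-36/35, -6/7, -18/35)

Apply the Gram-Schmidt recurrence
  u_1 = v_1
  u_i = v_i − Σ_{j<i} ((v_i · u_j) / (u_j · u_j)) · u_j.

Step by step this gives:
  u_1 = (-1, 0, 2)
  u_2 = (2, -3, 1)
  u_3 = (-36/35, -6/7, -18/35)

Orthogonality check:
  u_2 · u_1 = 0 (should be 0)
  u_3 · u_1 = 0 (should be 0)
  u_3 · u_2 = 0 (should be 0)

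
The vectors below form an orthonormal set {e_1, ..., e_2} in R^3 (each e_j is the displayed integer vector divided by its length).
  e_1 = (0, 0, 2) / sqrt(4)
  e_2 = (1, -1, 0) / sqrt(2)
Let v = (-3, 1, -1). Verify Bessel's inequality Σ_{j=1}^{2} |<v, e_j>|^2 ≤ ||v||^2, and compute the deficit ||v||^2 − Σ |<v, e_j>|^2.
Σ |<v, e_j>|^2 = 9; ||v||^2 = 11; deficit = 2

Write each e_j = u_j / sqrt(<u_j, u_j>) where u_j is the displayed integer vector. Then <v, e_j> = <v, u_j> / sqrt(<u_j, u_j>), so |<v, e_j>|^2 = <v, u_j>^2 / <u_j, u_j>.
Coefficients: <v, e_1> = -2/sqrt(4), <v, e_2> = -4/sqrt(2).
Square and sum: Σ |<v, e_j>|^2 = 9.
Compute ||v||^2 = v·v = 11.
Deficit = 11 − 9 = 2 ≥ 0, confirming Bessel's inequality. (The deficit equals ||v − Σ <v,e_j> e_j||^2, the squared distance from v to span{e_j}.)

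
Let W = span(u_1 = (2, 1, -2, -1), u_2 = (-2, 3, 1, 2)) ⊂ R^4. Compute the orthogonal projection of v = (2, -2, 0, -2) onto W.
proj_W(v) = (244/155, -358/155, -4/5, -242/155)

Set up U = [u_1 | ... | u_2] ∈ R^(4×2). The projector onto W = col(U) is P = U (U^T U)^(-1) U^T.
Compute U^T U =
  [10, -5]
  [-5, 18],
and U^T v = (4, -14).
Solve U^T U · c = U^T v for the coefficients: c = (2/155, -24/31). The projection is proj_W(v) = U c.
Check: (v - proj_W(v)) · u_1 = 0  (should be 0).
Check: (v - proj_W(v)) · u_2 = 0  (should be 0).
Result: proj_W(v) = (244/155, -358/155, -4/5, -242/155).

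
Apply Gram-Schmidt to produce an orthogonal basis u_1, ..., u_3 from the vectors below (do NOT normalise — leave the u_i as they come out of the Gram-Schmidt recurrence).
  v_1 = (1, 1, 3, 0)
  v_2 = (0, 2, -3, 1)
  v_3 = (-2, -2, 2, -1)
Orthogonal basis:
  u_1 = (1, 1, 3, 0)
  u_2 = (7/11, 29/11, -12/11, 1)
  u_3 = (-23/15, 53/105, 12/35, 2/105)

Apply the Gram-Schmidt recurrence
  u_1 = v_1
  u_i = v_i − Σ_{j<i} ((v_i · u_j) / (u_j · u_j)) · u_j.

Step by step this gives:
  u_1 = (1, 1, 3, 0)
  u_2 = (7/11, 29/11, -12/11, 1)
  u_3 = (-23/15, 53/105, 12/35, 2/105)

Orthogonality check:
  u_2 · u_1 = 0 (should be 0)
  u_3 · u_1 = 0 (should be 0)
  u_3 · u_2 = 0 (should be 0)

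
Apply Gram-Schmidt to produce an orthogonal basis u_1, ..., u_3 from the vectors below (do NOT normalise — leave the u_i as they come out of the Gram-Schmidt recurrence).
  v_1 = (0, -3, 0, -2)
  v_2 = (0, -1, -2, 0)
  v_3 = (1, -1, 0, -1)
Orthogonal basis:
  u_1 = (0, -3, 0, -2)
  u_2 = (0, -4/13, -2, 6/13)
  u_3 = (1, 1/7, -1/14, -3/14)

Apply the Gram-Schmidt recurrence
  u_1 = v_1
  u_i = v_i − Σ_{j<i} ((v_i · u_j) / (u_j · u_j)) · u_j.

Step by step this gives:
  u_1 = (0, -3, 0, -2)
  u_2 = (0, -4/13, -2, 6/13)
  u_3 = (1, 1/7, -1/14, -3/14)

Orthogonality check:
  u_2 · u_1 = 0 (should be 0)
  u_3 · u_1 = 0 (should be 0)
  u_3 · u_2 = 0 (should be 0)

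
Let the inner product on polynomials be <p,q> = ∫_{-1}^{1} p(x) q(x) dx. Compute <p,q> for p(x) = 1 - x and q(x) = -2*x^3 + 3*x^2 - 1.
<p,q> = 4/5

Expand the product: p(x)·q(x) = 2*x^4 - 5*x^3 + 3*x^2 + x - 1.
∫_{-1}^{1} of each monomial x^k gives [2/(k+1) if k even, 0 if k odd]. Integrating term-by-term (or equivalently evaluating the antiderivative F(x) = 2*x^5/5 - 5*x^4/4 + x^3 + x^2/2 - x at the endpoints):
  F(1) − F(−1) = -7/20 − (-23/20) = 4/5.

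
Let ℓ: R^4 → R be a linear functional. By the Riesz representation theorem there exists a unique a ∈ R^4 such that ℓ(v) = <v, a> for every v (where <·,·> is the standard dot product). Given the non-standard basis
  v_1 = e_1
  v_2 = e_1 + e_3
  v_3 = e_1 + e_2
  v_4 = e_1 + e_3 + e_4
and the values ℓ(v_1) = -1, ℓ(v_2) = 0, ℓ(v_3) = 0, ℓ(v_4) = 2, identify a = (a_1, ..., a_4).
a = (-1, 1, 1, 2)

Write a = (a_1, ..., a_4) in the standard basis. For each basis vector v_i, ℓ(v_i) = <v_i, a> is a linear equation in the a_j's. Collect the n equations into a matrix system V a = ℓ, where row i of V is v_i (expressed in the standard basis). Since V is invertible (lower-triangular with 1s on the diagonal, up to permutation), solve by back-substitution:
  V =
[[1, 0, 0, 0],
 [1, 0, 1, 0],
 [1, 1, 0, 0],
 [1, 0, 1, 1]]
  V a = (-1, 0, 0, 2)
Solving gives a = (-1, 1, 1, 2).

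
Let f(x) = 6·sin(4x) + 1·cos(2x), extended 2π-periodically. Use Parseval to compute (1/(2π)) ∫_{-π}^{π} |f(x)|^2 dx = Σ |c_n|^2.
Σ |c_n|^2 = 37/2

Expand |f|^2 and use orthogonality of {sin(nx), cos(mx)} on [-π, π]:
  ∫_{-π}^{π} sin(nx)^2 dx = π, ∫ cos(mx)^2 dx = π, and cross terms integrate to 0.
So ∫_{-π}^{π} f(x)^2 dx = 6^2 · π + 1^2 · π = (36 + 1)π.
Divide by 2π: (36 + 1)/2 = 37/2.
By Parseval, this equals Σ |c_n|^2.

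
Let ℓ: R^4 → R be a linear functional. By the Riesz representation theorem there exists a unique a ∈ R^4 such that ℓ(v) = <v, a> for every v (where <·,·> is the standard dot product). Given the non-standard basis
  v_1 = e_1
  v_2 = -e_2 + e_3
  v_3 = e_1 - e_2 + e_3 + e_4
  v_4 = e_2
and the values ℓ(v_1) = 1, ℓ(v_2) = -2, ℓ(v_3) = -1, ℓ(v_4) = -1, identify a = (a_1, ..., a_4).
a = (1, -1, -3, 0)

Write a = (a_1, ..., a_4) in the standard basis. For each basis vector v_i, ℓ(v_i) = <v_i, a> is a linear equation in the a_j's. Collect the n equations into a matrix system V a = ℓ, where row i of V is v_i (expressed in the standard basis). Since V is invertible (lower-triangular with 1s on the diagonal, up to permutation), solve by back-substitution:
  V =
[[1, 0, 0, 0],
 [0, -1, 1, 0],
 [1, -1, 1, 1],
 [0, 1, 0, 0]]
  V a = (1, -2, -1, -1)
Solving gives a = (1, -1, -3, 0).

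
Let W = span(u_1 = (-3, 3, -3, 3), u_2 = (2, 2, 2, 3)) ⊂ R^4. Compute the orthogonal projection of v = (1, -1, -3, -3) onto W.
proj_W(v) = (-89/83, -143/83, -89/83, -201/83)

Set up U = [u_1 | ... | u_2] ∈ R^(4×2). The projector onto W = col(U) is P = U (U^T U)^(-1) U^T.
Compute U^T U =
  [36, 3]
  [3, 21],
and U^T v = (-6, -15).
Solve U^T U · c = U^T v for the coefficients: c = (-9/83, -58/83). The projection is proj_W(v) = U c.
Check: (v - proj_W(v)) · u_1 = 0  (should be 0).
Check: (v - proj_W(v)) · u_2 = 0  (should be 0).
Result: proj_W(v) = (-89/83, -143/83, -89/83, -201/83).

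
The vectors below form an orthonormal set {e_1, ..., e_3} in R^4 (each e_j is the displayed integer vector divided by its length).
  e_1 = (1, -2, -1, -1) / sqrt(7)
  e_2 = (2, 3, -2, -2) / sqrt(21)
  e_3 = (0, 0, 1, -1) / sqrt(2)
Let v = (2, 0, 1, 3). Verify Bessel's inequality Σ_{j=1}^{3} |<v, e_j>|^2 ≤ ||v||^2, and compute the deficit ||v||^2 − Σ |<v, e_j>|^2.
Σ |<v, e_j>|^2 = 10/3; ||v||^2 = 14; deficit = 32/3

Write each e_j = u_j / sqrt(<u_j, u_j>) where u_j is the displayed integer vector. Then <v, e_j> = <v, u_j> / sqrt(<u_j, u_j>), so |<v, e_j>|^2 = <v, u_j>^2 / <u_j, u_j>.
Coefficients: <v, e_1> = -2/sqrt(7), <v, e_2> = -4/sqrt(21), <v, e_3> = -2/sqrt(2).
Square and sum: Σ |<v, e_j>|^2 = 10/3.
Compute ||v||^2 = v·v = 14.
Deficit = 14 − 10/3 = 32/3 ≥ 0, confirming Bessel's inequality. (The deficit equals ||v − Σ <v,e_j> e_j||^2, the squared distance from v to span{e_j}.)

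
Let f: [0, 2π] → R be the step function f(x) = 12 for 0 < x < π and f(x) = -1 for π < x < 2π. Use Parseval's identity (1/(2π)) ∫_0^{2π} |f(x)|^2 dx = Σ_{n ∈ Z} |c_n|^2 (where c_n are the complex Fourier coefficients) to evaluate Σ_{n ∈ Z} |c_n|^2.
Σ |c_n|^2 = 145/2

Parseval equates the L^2 energy of f (normalised by 1/(2π)) with the ℓ^2 sum of its Fourier coefficients: (1/(2π)) ∫_0^{2π} |f|^2 = Σ |c_n|^2.
Compute the left side: (1/(2π)) [∫_0^π 12^2 dx + ∫_π^{2π} (-1)^2 dx] = (1/(2π)) · (144π + 1π) = (144 + 1)/2 = 145/2.
So Σ_{n ∈ Z} |c_n|^2 = 145/2.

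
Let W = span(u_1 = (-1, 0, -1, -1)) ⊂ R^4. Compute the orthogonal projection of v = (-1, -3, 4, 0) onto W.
proj_W(v) = (1, 0, 1, 1)

Set up U = [u_1 | ... | u_1] ∈ R^(4×1). The projector onto W = col(U) is P = U (U^T U)^(-1) U^T.
Compute U^T U =
  [3],
and U^T v = (-3).
Solve U^T U · c = U^T v for the coefficients: c = (-1). The projection is proj_W(v) = U c.
Check: (v - proj_W(v)) · u_1 = 0  (should be 0).
Result: proj_W(v) = (1, 0, 1, 1).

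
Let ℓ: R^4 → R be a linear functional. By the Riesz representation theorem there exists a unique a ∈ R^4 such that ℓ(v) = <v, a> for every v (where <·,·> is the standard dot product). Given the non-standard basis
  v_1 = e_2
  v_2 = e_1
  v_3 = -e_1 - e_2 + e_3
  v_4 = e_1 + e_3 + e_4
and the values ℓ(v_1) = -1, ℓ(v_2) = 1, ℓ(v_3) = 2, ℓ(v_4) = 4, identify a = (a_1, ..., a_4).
a = (1, -1, 2, 1)

Write a = (a_1, ..., a_4) in the standard basis. For each basis vector v_i, ℓ(v_i) = <v_i, a> is a linear equation in the a_j's. Collect the n equations into a matrix system V a = ℓ, where row i of V is v_i (expressed in the standard basis). Since V is invertible (lower-triangular with 1s on the diagonal, up to permutation), solve by back-substitution:
  V =
[[0, 1, 0, 0],
 [1, 0, 0, 0],
 [-1, -1, 1, 0],
 [1, 0, 1, 1]]
  V a = (-1, 1, 2, 4)
Solving gives a = (1, -1, 2, 1).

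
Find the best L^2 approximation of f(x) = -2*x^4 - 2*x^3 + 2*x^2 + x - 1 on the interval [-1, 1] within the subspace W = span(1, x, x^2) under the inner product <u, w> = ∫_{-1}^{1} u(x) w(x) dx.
g(x) = 2*x^2/7 - x/5 - 29/35

The best approximation g ∈ W is the orthogonal projection of f onto W. Writing g = a_0 + a_1 x + a_2 x^2, the coefficients solve the normal equations G · a = b where
  G_{ij} = <φ_i, φ_j> and b_i = <f, φ_i>, with φ_0 = 1, φ_1 = x, φ_2 = x^2.
G =
  [2, 0, 2/3]
  [0, 2/3, 0]
  [2/3, 0, 2/5],
b = (-22/15, -2/15, -46/105).
Solving gives a_0 = -29/35, a_1 = -1/5, a_2 = 2/7, so
  g(x) = 2*x^2/7 - x/5 - 29/35.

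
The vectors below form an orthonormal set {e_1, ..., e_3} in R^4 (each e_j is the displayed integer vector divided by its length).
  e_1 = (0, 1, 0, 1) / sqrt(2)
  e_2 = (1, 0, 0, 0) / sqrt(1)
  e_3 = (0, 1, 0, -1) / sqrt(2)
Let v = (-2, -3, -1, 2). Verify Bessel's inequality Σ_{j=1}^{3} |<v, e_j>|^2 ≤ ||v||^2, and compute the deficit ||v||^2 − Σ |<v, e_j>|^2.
Σ |<v, e_j>|^2 = 17; ||v||^2 = 18; deficit = 1

Write each e_j = u_j / sqrt(<u_j, u_j>) where u_j is the displayed integer vector. Then <v, e_j> = <v, u_j> / sqrt(<u_j, u_j>), so |<v, e_j>|^2 = <v, u_j>^2 / <u_j, u_j>.
Coefficients: <v, e_1> = -1/sqrt(2), <v, e_2> = -2/sqrt(1), <v, e_3> = -5/sqrt(2).
Square and sum: Σ |<v, e_j>|^2 = 17.
Compute ||v||^2 = v·v = 18.
Deficit = 18 − 17 = 1 ≥ 0, confirming Bessel's inequality. (The deficit equals ||v − Σ <v,e_j> e_j||^2, the squared distance from v to span{e_j}.)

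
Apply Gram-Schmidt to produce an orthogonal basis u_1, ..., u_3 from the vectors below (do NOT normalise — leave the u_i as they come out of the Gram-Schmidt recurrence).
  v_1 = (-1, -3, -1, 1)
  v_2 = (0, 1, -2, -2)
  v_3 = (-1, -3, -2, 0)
Orthogonal basis:
  u_1 = (-1, -3, -1, 1)
  u_2 = (-1/4, 1/4, -9/4, -7/4)
  u_3 = (4/33, -4/33, 1/11, -5/33)

Apply the Gram-Schmidt recurrence
  u_1 = v_1
  u_i = v_i − Σ_{j<i} ((v_i · u_j) / (u_j · u_j)) · u_j.

Step by step this gives:
  u_1 = (-1, -3, -1, 1)
  u_2 = (-1/4, 1/4, -9/4, -7/4)
  u_3 = (4/33, -4/33, 1/11, -5/33)

Orthogonality check:
  u_2 · u_1 = 0 (should be 0)
  u_3 · u_1 = 0 (should be 0)
  u_3 · u_2 = 0 (should be 0)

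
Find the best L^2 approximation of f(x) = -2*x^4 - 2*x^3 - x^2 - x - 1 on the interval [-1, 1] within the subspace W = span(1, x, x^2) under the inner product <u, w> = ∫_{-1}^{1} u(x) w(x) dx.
g(x) = -19*x^2/7 - 11*x/5 - 29/35

The best approximation g ∈ W is the orthogonal projection of f onto W. Writing g = a_0 + a_1 x + a_2 x^2, the coefficients solve the normal equations G · a = b where
  G_{ij} = <φ_i, φ_j> and b_i = <f, φ_i>, with φ_0 = 1, φ_1 = x, φ_2 = x^2.
G =
  [2, 0, 2/3]
  [0, 2/3, 0]
  [2/3, 0, 2/5],
b = (-52/15, -22/15, -172/105).
Solving gives a_0 = -29/35, a_1 = -11/5, a_2 = -19/7, so
  g(x) = -19*x^2/7 - 11*x/5 - 29/35.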